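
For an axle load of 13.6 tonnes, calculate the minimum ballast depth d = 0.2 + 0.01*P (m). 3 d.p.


d = 0.2 + 0.01 * 13.6
d = 0.2 + 0.136
d = 0.336 m

0.336


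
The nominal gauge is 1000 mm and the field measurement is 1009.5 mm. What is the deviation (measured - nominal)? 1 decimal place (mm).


Deviation = measured - nominal
Deviation = 1009.5 - 1000
Deviation = 9.5 mm

9.5


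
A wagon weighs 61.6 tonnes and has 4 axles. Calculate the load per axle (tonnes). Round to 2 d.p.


Load per axle = total weight / number of axles
Load = 61.6 / 4
Load = 15.40 tonnes

15.40


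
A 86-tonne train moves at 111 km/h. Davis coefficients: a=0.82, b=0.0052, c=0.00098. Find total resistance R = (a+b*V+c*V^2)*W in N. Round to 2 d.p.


b*V = 0.0052 * 111 = 0.5772
c*V^2 = 0.00098 * 12321 = 12.07458
R_per_t = 0.82 + 0.5772 + 12.07458 = 13.47178 N/t
R_total = 13.47178 * 86 = 1158.57 N

1158.57


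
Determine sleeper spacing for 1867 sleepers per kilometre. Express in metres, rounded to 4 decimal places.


Spacing = 1000 m / number of sleepers
Spacing = 1000 / 1867
Spacing = 0.5356 m

0.5356


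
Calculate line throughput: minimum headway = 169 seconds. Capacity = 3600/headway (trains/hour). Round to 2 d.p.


Capacity = 3600 / headway
Capacity = 3600 / 169
Capacity = 21.30 trains/hour

21.30


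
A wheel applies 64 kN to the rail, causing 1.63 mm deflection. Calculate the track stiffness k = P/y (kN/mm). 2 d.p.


Track stiffness k = P / y
k = 64 / 1.63
k = 39.26 kN/mm

39.26


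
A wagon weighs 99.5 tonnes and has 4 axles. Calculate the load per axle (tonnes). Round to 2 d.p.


Load per axle = total weight / number of axles
Load = 99.5 / 4
Load = 24.88 tonnes

24.88


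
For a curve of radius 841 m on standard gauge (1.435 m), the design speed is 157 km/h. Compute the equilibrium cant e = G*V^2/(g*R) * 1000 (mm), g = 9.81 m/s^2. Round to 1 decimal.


Convert speed: V = 157 / 3.6 = 43.6111 m/s
Apply formula: e = 1.435 * 43.6111^2 / (9.81 * 841)
e = 1.435 * 1901.929 / 8250.21
e = 0.330812 m = 330.8 mm

330.8


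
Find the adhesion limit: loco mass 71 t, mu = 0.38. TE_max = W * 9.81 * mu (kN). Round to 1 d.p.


TE_max = W * g * mu
TE_max = 71 * 9.81 * 0.38
TE_max = 696.51 * 0.38
TE_max = 264.7 kN

264.7


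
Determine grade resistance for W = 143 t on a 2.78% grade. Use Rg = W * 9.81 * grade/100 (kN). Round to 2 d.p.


Rg = W * 9.81 * grade / 100
Rg = 143 * 9.81 * 2.78 / 100
Rg = 1402.83 * 0.0278
Rg = 39.00 kN

39.00


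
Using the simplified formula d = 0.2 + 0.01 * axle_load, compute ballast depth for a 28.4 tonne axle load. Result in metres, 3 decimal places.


d = 0.2 + 0.01 * 28.4
d = 0.2 + 0.284
d = 0.484 m

0.484


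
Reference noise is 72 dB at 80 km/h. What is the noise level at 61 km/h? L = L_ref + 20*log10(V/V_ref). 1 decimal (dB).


V/V_ref = 61 / 80 = 0.7625
log10(0.7625) = -0.11776
20 * -0.11776 = -2.3552
L = 72 + -2.3552 = 69.6 dB

69.6


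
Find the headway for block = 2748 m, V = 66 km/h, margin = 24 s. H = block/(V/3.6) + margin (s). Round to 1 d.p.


V = 66 / 3.6 = 18.3333 m/s
Block traversal time = 2748 / 18.3333 = 149.8909 s
Headway = 149.8909 + 24
Headway = 173.9 s

173.9


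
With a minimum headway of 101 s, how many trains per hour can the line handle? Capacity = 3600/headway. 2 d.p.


Capacity = 3600 / headway
Capacity = 3600 / 101
Capacity = 35.64 trains/hour

35.64


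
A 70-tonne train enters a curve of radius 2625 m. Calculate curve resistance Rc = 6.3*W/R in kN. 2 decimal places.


Rc = 6.3 * W / R
Rc = 6.3 * 70 / 2625
Rc = 441.0 / 2625
Rc = 0.17 kN

0.17


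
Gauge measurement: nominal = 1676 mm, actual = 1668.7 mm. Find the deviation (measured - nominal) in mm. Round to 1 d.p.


Deviation = measured - nominal
Deviation = 1668.7 - 1676
Deviation = -7.3 mm

-7.3


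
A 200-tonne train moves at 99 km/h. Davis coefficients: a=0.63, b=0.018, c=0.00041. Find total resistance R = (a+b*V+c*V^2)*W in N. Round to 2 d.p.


b*V = 0.018 * 99 = 1.782
c*V^2 = 0.00041 * 9801 = 4.01841
R_per_t = 0.63 + 1.782 + 4.01841 = 6.43041 N/t
R_total = 6.43041 * 200 = 1286.08 N

1286.08


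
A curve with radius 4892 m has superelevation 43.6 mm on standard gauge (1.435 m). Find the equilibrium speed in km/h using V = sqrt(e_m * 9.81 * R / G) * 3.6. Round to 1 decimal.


Convert cant: e = 43.6 mm = 0.0436 m
V_ms = sqrt(0.0436 * 9.81 * 4892 / 1.435)
V_ms = sqrt(1458.109179) = 38.1852 m/s
V = 38.1852 * 3.6 = 137.5 km/h

137.5


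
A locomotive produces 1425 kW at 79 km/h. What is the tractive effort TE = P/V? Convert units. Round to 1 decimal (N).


Convert: P = 1425 kW = 1425000 W
V = 79 / 3.6 = 21.9444 m/s
TE = 1425000 / 21.9444
TE = 64936.7 N

64936.7


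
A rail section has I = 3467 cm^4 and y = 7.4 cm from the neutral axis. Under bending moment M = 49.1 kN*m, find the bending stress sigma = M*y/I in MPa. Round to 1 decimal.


Convert units:
M = 49.1 kN*m = 49100000 N*mm
y = 7.4 cm = 74 mm
I = 3467 cm^4 = 34670000 mm^4
sigma = 49100000 * 74 / 34670000
sigma = 104.8 MPa

104.8


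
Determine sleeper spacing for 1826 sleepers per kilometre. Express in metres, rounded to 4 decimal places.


Spacing = 1000 m / number of sleepers
Spacing = 1000 / 1826
Spacing = 0.5476 m

0.5476


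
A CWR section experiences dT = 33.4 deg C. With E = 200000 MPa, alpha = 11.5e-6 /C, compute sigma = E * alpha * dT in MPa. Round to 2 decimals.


sigma = E * alpha * dT
sigma = 200000 * 11.5e-6 * 33.4
sigma = 2.3 * 33.4
sigma = 76.82 MPa

76.82


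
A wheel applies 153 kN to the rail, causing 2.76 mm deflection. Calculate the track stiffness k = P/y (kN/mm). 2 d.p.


Track stiffness k = P / y
k = 153 / 2.76
k = 55.43 kN/mm

55.43


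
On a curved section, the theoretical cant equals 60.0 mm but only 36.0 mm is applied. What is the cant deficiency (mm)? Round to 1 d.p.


Cant deficiency = equilibrium cant - actual cant
CD = 60.0 - 36.0
CD = 24.0 mm

24.0


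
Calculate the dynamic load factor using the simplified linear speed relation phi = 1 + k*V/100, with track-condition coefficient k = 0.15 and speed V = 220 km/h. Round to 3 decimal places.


phi = 1 + k * V / 100
phi = 1 + 0.15 * 220 / 100
phi = 1 + 0.33
phi = 1.330

1.330


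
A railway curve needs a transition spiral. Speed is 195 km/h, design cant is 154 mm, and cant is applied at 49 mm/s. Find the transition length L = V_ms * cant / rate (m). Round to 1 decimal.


Convert speed: V = 195 / 3.6 = 54.1667 m/s
L = 54.1667 * 154 / 49
L = 8341.6667 / 49
L = 170.2 m

170.2


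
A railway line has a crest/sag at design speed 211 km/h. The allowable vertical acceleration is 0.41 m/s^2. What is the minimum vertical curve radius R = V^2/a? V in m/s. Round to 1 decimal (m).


Convert speed: V = 211 / 3.6 = 58.6111 m/s
V^2 = 3435.2623 m^2/s^2
R_v = 3435.2623 / 0.41
R_v = 8378.7 m

8378.7


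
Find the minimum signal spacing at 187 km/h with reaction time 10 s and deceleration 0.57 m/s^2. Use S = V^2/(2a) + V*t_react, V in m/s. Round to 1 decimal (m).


V = 187 / 3.6 = 51.9444 m/s
Braking distance = 51.9444^2 / (2*0.57) = 2366.8643 m
Sighting distance = 51.9444 * 10 = 519.4444 m
S = 2366.8643 + 519.4444 = 2886.3 m

2886.3


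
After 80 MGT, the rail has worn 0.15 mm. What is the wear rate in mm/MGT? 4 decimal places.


Wear rate = total wear / cumulative tonnage
Rate = 0.15 / 80
Rate = 0.0019 mm/MGT

0.0019


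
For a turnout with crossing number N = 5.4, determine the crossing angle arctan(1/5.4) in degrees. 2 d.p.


1/N = 1/5.4 = 0.185185
angle = arctan(0.185185) = 0.183111 rad
angle = 0.183111 * 180/pi = 10.49 degrees

10.49


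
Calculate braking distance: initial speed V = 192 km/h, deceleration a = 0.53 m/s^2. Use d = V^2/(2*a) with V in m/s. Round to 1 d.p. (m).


Convert speed: V = 192 / 3.6 = 53.3333 m/s
V^2 = 2844.4444
d = 2844.4444 / (2 * 0.53)
d = 2844.4444 / 1.06
d = 2683.4 m

2683.4


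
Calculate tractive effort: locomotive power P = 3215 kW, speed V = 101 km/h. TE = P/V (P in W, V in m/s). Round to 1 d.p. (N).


Convert: P = 3215 kW = 3215000 W
V = 101 / 3.6 = 28.0556 m/s
TE = 3215000 / 28.0556
TE = 114594.1 N

114594.1


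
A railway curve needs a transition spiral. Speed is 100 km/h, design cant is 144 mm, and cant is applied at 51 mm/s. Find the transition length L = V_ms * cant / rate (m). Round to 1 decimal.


Convert speed: V = 100 / 3.6 = 27.7778 m/s
L = 27.7778 * 144 / 51
L = 4000.0 / 51
L = 78.4 m

78.4


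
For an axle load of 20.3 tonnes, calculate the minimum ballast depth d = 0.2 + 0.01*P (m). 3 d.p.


d = 0.2 + 0.01 * 20.3
d = 0.2 + 0.203
d = 0.403 m

0.403


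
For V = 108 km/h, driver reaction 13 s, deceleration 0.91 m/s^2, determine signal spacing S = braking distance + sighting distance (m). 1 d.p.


V = 108 / 3.6 = 30.0 m/s
Braking distance = 30.0^2 / (2*0.91) = 494.5055 m
Sighting distance = 30.0 * 13 = 390.0 m
S = 494.5055 + 390.0 = 884.5 m

884.5


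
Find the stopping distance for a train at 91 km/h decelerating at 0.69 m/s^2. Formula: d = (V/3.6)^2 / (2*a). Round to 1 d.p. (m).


Convert speed: V = 91 / 3.6 = 25.2778 m/s
V^2 = 638.966
d = 638.966 / (2 * 0.69)
d = 638.966 / 1.38
d = 463.0 m

463.0


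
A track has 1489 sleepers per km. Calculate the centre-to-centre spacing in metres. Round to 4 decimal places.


Spacing = 1000 m / number of sleepers
Spacing = 1000 / 1489
Spacing = 0.6716 m

0.6716


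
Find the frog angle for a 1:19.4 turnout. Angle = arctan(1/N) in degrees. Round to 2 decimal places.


1/N = 1/19.4 = 0.051546
angle = arctan(0.051546) = 0.051501 rad
angle = 0.051501 * 180/pi = 2.95 degrees

2.95


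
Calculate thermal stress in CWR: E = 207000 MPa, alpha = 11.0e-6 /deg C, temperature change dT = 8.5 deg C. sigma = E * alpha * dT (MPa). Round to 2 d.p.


sigma = E * alpha * dT
sigma = 207000 * 11.0e-6 * 8.5
sigma = 2.277 * 8.5
sigma = 19.35 MPa

19.35


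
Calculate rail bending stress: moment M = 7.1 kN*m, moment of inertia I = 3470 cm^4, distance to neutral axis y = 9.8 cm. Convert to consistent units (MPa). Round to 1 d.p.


Convert units:
M = 7.1 kN*m = 7100000 N*mm
y = 9.8 cm = 98 mm
I = 3470 cm^4 = 34700000 mm^4
sigma = 7100000 * 98 / 34700000
sigma = 20.1 MPa

20.1


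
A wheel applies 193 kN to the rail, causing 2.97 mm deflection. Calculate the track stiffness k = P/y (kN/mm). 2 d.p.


Track stiffness k = P / y
k = 193 / 2.97
k = 64.98 kN/mm

64.98


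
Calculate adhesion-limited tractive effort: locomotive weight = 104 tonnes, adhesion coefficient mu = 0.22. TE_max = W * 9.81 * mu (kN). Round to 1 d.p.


TE_max = W * g * mu
TE_max = 104 * 9.81 * 0.22
TE_max = 1020.24 * 0.22
TE_max = 224.5 kN

224.5


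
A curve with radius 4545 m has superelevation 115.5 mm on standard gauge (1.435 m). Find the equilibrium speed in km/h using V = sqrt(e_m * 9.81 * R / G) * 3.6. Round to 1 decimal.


Convert cant: e = 115.5 mm = 0.1155 m
V_ms = sqrt(0.1155 * 9.81 * 4545 / 1.435)
V_ms = sqrt(3588.665488) = 59.9055 m/s
V = 59.9055 * 3.6 = 215.7 km/h

215.7


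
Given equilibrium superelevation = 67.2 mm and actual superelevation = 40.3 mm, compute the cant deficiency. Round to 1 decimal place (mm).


Cant deficiency = equilibrium cant - actual cant
CD = 67.2 - 40.3
CD = 26.9 mm

26.9


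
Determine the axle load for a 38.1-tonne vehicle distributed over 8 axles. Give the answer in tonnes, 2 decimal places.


Load per axle = total weight / number of axles
Load = 38.1 / 8
Load = 4.76 tonnes

4.76


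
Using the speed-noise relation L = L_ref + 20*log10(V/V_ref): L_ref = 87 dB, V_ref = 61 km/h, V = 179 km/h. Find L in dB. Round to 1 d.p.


V/V_ref = 179 / 61 = 2.934426
log10(2.934426) = 0.467523
20 * 0.467523 = 9.3505
L = 87 + 9.3505 = 96.4 dB

96.4


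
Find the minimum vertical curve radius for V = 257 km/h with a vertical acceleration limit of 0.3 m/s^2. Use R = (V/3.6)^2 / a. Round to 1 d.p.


Convert speed: V = 257 / 3.6 = 71.3889 m/s
V^2 = 5096.3735 m^2/s^2
R_v = 5096.3735 / 0.3
R_v = 16987.9 m

16987.9


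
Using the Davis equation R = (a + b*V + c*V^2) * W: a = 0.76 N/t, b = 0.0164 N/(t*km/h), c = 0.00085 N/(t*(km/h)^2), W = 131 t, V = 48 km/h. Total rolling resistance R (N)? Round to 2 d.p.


b*V = 0.0164 * 48 = 0.7872
c*V^2 = 0.00085 * 2304 = 1.9584
R_per_t = 0.76 + 0.7872 + 1.9584 = 3.5056 N/t
R_total = 3.5056 * 131 = 459.23 N

459.23


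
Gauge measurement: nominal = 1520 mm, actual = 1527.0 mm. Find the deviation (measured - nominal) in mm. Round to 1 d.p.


Deviation = measured - nominal
Deviation = 1527.0 - 1520
Deviation = 7.0 mm

7.0


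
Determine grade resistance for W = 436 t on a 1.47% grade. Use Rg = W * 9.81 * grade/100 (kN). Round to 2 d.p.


Rg = W * 9.81 * grade / 100
Rg = 436 * 9.81 * 1.47 / 100
Rg = 4277.16 * 0.0147
Rg = 62.87 kN

62.87


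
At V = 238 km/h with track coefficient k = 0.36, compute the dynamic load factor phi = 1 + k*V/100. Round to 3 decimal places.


phi = 1 + k * V / 100
phi = 1 + 0.36 * 238 / 100
phi = 1 + 0.8568
phi = 1.857

1.857


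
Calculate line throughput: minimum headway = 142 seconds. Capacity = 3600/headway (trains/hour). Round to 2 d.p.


Capacity = 3600 / headway
Capacity = 3600 / 142
Capacity = 25.35 trains/hour

25.35


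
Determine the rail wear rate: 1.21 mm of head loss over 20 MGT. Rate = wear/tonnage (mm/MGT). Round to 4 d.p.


Wear rate = total wear / cumulative tonnage
Rate = 1.21 / 20
Rate = 0.0605 mm/MGT

0.0605


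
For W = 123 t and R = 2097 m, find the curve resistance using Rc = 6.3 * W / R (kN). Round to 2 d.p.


Rc = 6.3 * W / R
Rc = 6.3 * 123 / 2097
Rc = 774.9 / 2097
Rc = 0.37 kN

0.37


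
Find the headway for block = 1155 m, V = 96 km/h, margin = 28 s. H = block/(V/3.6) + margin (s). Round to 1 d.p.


V = 96 / 3.6 = 26.6667 m/s
Block traversal time = 1155 / 26.6667 = 43.3125 s
Headway = 43.3125 + 28
Headway = 71.3 s

71.3


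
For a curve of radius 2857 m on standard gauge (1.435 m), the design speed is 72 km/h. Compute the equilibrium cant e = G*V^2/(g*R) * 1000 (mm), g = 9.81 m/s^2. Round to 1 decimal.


Convert speed: V = 72 / 3.6 = 20.0 m/s
Apply formula: e = 1.435 * 20.0^2 / (9.81 * 2857)
e = 1.435 * 400.0 / 28027.17
e = 0.02048 m = 20.5 mm

20.5


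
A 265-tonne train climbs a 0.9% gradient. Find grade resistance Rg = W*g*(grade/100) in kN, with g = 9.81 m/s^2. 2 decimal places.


Rg = W * 9.81 * grade / 100
Rg = 265 * 9.81 * 0.9 / 100
Rg = 2599.65 * 0.009
Rg = 23.40 kN

23.40


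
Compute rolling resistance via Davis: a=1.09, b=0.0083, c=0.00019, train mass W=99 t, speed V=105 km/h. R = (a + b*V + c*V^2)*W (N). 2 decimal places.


b*V = 0.0083 * 105 = 0.8715
c*V^2 = 0.00019 * 11025 = 2.09475
R_per_t = 1.09 + 0.8715 + 2.09475 = 4.05625 N/t
R_total = 4.05625 * 99 = 401.57 N

401.57


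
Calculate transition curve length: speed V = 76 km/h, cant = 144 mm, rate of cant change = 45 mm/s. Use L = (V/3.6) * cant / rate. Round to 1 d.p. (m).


Convert speed: V = 76 / 3.6 = 21.1111 m/s
L = 21.1111 * 144 / 45
L = 3040.0 / 45
L = 67.6 m

67.6


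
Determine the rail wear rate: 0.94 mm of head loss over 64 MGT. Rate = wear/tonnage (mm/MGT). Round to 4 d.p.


Wear rate = total wear / cumulative tonnage
Rate = 0.94 / 64
Rate = 0.0147 mm/MGT

0.0147


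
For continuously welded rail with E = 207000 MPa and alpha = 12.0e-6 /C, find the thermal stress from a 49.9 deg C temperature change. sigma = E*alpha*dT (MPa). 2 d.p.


sigma = E * alpha * dT
sigma = 207000 * 12.0e-6 * 49.9
sigma = 2.484 * 49.9
sigma = 123.95 MPa

123.95


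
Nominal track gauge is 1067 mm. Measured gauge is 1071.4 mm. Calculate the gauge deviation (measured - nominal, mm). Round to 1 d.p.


Deviation = measured - nominal
Deviation = 1071.4 - 1067
Deviation = 4.4 mm

4.4


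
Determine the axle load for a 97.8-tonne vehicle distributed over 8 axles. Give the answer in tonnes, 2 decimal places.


Load per axle = total weight / number of axles
Load = 97.8 / 8
Load = 12.23 tonnes

12.23


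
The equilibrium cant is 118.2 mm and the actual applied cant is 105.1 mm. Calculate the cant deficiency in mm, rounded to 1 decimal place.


Cant deficiency = equilibrium cant - actual cant
CD = 118.2 - 105.1
CD = 13.1 mm

13.1


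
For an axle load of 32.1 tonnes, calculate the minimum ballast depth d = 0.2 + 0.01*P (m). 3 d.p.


d = 0.2 + 0.01 * 32.1
d = 0.2 + 0.321
d = 0.521 m

0.521


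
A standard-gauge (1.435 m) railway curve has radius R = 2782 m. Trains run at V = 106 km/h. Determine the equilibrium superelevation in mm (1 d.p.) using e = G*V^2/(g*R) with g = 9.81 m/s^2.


Convert speed: V = 106 / 3.6 = 29.4444 m/s
Apply formula: e = 1.435 * 29.4444^2 / (9.81 * 2782)
e = 1.435 * 866.9753 / 27291.42
e = 0.045586 m = 45.6 mm

45.6


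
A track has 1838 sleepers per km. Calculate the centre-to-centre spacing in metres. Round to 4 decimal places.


Spacing = 1000 m / number of sleepers
Spacing = 1000 / 1838
Spacing = 0.5441 m

0.5441


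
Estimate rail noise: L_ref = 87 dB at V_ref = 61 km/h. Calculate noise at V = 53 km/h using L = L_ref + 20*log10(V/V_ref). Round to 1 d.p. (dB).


V/V_ref = 53 / 61 = 0.868852
log10(0.868852) = -0.061054
20 * -0.061054 = -1.2211
L = 87 + -1.2211 = 85.8 dB

85.8


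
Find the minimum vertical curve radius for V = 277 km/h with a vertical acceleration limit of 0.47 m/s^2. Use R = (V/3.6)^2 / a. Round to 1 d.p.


Convert speed: V = 277 / 3.6 = 76.9444 m/s
V^2 = 5920.4475 m^2/s^2
R_v = 5920.4475 / 0.47
R_v = 12596.7 m

12596.7


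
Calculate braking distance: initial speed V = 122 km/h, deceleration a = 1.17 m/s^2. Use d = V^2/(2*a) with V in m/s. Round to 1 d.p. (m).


Convert speed: V = 122 / 3.6 = 33.8889 m/s
V^2 = 1148.4568
d = 1148.4568 / (2 * 1.17)
d = 1148.4568 / 2.34
d = 490.8 m

490.8


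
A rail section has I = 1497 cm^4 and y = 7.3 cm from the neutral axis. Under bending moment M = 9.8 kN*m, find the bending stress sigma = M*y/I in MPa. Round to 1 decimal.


Convert units:
M = 9.8 kN*m = 9800000 N*mm
y = 7.3 cm = 73 mm
I = 1497 cm^4 = 14970000 mm^4
sigma = 9800000 * 73 / 14970000
sigma = 47.8 MPa

47.8


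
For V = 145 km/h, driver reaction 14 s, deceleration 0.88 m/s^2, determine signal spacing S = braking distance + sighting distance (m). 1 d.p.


V = 145 / 3.6 = 40.2778 m/s
Braking distance = 40.2778^2 / (2*0.88) = 921.761 m
Sighting distance = 40.2778 * 14 = 563.8889 m
S = 921.761 + 563.8889 = 1485.6 m

1485.6


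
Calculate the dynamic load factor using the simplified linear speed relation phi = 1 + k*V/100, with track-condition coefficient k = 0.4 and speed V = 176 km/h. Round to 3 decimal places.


phi = 1 + k * V / 100
phi = 1 + 0.4 * 176 / 100
phi = 1 + 0.704
phi = 1.704

1.704


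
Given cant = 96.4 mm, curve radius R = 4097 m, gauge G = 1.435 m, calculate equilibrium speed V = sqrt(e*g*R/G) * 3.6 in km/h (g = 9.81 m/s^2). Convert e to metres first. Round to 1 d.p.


Convert cant: e = 96.4 mm = 0.0964 m
V_ms = sqrt(0.0964 * 9.81 * 4097 / 1.435)
V_ms = sqrt(2699.977246) = 51.9613 m/s
V = 51.9613 * 3.6 = 187.1 km/h

187.1


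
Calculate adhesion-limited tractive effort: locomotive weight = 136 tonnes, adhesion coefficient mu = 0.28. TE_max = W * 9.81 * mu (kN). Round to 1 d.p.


TE_max = W * g * mu
TE_max = 136 * 9.81 * 0.28
TE_max = 1334.16 * 0.28
TE_max = 373.6 kN

373.6


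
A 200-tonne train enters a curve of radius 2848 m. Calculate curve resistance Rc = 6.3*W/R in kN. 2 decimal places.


Rc = 6.3 * W / R
Rc = 6.3 * 200 / 2848
Rc = 1260.0 / 2848
Rc = 0.44 kN

0.44


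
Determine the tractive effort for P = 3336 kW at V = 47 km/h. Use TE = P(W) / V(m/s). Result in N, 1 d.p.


Convert: P = 3336 kW = 3336000 W
V = 47 / 3.6 = 13.0556 m/s
TE = 3336000 / 13.0556
TE = 255523.4 N

255523.4


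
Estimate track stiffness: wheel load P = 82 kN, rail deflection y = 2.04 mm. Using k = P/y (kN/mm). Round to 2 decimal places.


Track stiffness k = P / y
k = 82 / 2.04
k = 40.20 kN/mm

40.20


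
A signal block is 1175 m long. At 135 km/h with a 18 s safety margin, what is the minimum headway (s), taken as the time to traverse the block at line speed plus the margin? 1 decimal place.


V = 135 / 3.6 = 37.5 m/s
Block traversal time = 1175 / 37.5 = 31.3333 s
Headway = 31.3333 + 18
Headway = 49.3 s

49.3


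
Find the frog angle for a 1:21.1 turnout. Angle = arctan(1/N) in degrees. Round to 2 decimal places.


1/N = 1/21.1 = 0.047393
angle = arctan(0.047393) = 0.047358 rad
angle = 0.047358 * 180/pi = 2.71 degrees

2.71


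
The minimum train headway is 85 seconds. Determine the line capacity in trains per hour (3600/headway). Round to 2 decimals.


Capacity = 3600 / headway
Capacity = 3600 / 85
Capacity = 42.35 trains/hour

42.35


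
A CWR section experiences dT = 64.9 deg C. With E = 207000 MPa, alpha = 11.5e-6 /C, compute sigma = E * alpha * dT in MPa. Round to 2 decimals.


sigma = E * alpha * dT
sigma = 207000 * 11.5e-6 * 64.9
sigma = 2.3805 * 64.9
sigma = 154.49 MPa

154.49


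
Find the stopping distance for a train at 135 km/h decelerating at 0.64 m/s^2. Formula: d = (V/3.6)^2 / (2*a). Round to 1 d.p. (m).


Convert speed: V = 135 / 3.6 = 37.5 m/s
V^2 = 1406.25
d = 1406.25 / (2 * 0.64)
d = 1406.25 / 1.28
d = 1098.6 m

1098.6


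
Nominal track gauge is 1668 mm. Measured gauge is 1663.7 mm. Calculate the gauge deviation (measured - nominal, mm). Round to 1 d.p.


Deviation = measured - nominal
Deviation = 1663.7 - 1668
Deviation = -4.3 mm

-4.3


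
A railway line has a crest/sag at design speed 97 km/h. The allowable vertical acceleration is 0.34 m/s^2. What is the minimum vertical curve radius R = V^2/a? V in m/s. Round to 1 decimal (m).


Convert speed: V = 97 / 3.6 = 26.9444 m/s
V^2 = 726.0031 m^2/s^2
R_v = 726.0031 / 0.34
R_v = 2135.3 m

2135.3


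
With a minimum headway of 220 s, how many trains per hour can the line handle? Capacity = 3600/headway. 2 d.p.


Capacity = 3600 / headway
Capacity = 3600 / 220
Capacity = 16.36 trains/hour

16.36


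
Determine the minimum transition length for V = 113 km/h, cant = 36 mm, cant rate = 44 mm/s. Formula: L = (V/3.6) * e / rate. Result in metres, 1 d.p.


Convert speed: V = 113 / 3.6 = 31.3889 m/s
L = 31.3889 * 36 / 44
L = 1130.0 / 44
L = 25.7 m

25.7


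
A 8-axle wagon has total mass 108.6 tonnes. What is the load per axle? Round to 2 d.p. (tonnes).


Load per axle = total weight / number of axles
Load = 108.6 / 8
Load = 13.58 tonnes

13.58


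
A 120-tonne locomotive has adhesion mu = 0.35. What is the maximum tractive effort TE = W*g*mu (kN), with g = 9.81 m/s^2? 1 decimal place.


TE_max = W * g * mu
TE_max = 120 * 9.81 * 0.35
TE_max = 1177.2 * 0.35
TE_max = 412.0 kN

412.0


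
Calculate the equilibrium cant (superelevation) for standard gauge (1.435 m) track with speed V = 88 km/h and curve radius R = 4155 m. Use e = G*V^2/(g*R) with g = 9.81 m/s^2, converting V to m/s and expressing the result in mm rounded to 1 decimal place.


Convert speed: V = 88 / 3.6 = 24.4444 m/s
Apply formula: e = 1.435 * 24.4444^2 / (9.81 * 4155)
e = 1.435 * 597.5309 / 40760.55
e = 0.021036 m = 21.0 mm

21.0


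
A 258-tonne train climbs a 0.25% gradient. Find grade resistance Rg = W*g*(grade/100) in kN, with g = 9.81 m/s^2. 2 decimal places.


Rg = W * 9.81 * grade / 100
Rg = 258 * 9.81 * 0.25 / 100
Rg = 2530.98 * 0.0025
Rg = 6.33 kN

6.33


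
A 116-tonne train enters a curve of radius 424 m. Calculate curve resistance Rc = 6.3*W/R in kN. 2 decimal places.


Rc = 6.3 * W / R
Rc = 6.3 * 116 / 424
Rc = 730.8 / 424
Rc = 1.72 kN

1.72


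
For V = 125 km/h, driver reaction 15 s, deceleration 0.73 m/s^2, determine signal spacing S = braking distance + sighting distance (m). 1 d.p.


V = 125 / 3.6 = 34.7222 m/s
Braking distance = 34.7222^2 / (2*0.73) = 825.7758 m
Sighting distance = 34.7222 * 15 = 520.8333 m
S = 825.7758 + 520.8333 = 1346.6 m

1346.6


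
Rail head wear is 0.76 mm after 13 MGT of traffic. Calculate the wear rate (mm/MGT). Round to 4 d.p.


Wear rate = total wear / cumulative tonnage
Rate = 0.76 / 13
Rate = 0.0585 mm/MGT

0.0585


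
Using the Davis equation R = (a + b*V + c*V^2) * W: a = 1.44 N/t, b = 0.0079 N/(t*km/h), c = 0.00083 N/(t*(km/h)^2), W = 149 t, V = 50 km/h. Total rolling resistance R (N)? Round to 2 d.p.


b*V = 0.0079 * 50 = 0.395
c*V^2 = 0.00083 * 2500 = 2.075
R_per_t = 1.44 + 0.395 + 2.075 = 3.91 N/t
R_total = 3.91 * 149 = 582.59 N

582.59


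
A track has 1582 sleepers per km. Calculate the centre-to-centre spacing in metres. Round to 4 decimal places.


Spacing = 1000 m / number of sleepers
Spacing = 1000 / 1582
Spacing = 0.6321 m

0.6321


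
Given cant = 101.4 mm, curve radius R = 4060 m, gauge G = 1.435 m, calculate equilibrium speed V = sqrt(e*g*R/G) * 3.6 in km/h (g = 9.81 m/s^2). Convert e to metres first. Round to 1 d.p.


Convert cant: e = 101.4 mm = 0.1014 m
V_ms = sqrt(0.1014 * 9.81 * 4060 / 1.435)
V_ms = sqrt(2814.369366) = 53.0506 m/s
V = 53.0506 * 3.6 = 191.0 km/h

191.0


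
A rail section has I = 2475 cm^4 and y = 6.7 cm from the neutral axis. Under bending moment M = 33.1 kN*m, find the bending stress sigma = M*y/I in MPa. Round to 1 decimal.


Convert units:
M = 33.1 kN*m = 33100000 N*mm
y = 6.7 cm = 67 mm
I = 2475 cm^4 = 24750000 mm^4
sigma = 33100000 * 67 / 24750000
sigma = 89.6 MPa

89.6


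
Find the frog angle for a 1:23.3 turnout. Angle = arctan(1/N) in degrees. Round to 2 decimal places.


1/N = 1/23.3 = 0.042918
angle = arctan(0.042918) = 0.042892 rad
angle = 0.042892 * 180/pi = 2.46 degrees

2.46


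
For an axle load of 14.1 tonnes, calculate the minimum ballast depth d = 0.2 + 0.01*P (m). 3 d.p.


d = 0.2 + 0.01 * 14.1
d = 0.2 + 0.141
d = 0.341 m

0.341


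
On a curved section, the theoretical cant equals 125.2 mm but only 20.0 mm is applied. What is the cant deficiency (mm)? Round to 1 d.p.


Cant deficiency = equilibrium cant - actual cant
CD = 125.2 - 20.0
CD = 105.2 mm

105.2


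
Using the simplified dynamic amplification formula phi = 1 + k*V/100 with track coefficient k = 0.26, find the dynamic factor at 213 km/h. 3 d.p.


phi = 1 + k * V / 100
phi = 1 + 0.26 * 213 / 100
phi = 1 + 0.5538
phi = 1.554

1.554


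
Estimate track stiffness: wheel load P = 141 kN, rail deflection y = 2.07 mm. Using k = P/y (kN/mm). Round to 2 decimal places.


Track stiffness k = P / y
k = 141 / 2.07
k = 68.12 kN/mm

68.12


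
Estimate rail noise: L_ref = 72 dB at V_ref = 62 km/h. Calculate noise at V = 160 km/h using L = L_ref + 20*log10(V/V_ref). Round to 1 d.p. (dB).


V/V_ref = 160 / 62 = 2.580645
log10(2.580645) = 0.411728
20 * 0.411728 = 8.2346
L = 72 + 8.2346 = 80.2 dB

80.2


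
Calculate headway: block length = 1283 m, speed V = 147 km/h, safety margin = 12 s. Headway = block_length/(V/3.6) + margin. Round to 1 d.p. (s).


V = 147 / 3.6 = 40.8333 m/s
Block traversal time = 1283 / 40.8333 = 31.4204 s
Headway = 31.4204 + 12
Headway = 43.4 s

43.4


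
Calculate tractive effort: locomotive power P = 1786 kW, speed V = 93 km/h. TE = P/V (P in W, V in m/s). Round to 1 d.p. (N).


Convert: P = 1786 kW = 1786000 W
V = 93 / 3.6 = 25.8333 m/s
TE = 1786000 / 25.8333
TE = 69135.5 N

69135.5


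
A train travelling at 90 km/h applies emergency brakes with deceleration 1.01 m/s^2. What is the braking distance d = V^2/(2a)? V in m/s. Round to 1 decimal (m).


Convert speed: V = 90 / 3.6 = 25.0 m/s
V^2 = 625.0
d = 625.0 / (2 * 1.01)
d = 625.0 / 2.02
d = 309.4 m

309.4


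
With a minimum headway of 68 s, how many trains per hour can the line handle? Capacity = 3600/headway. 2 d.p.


Capacity = 3600 / headway
Capacity = 3600 / 68
Capacity = 52.94 trains/hour

52.94


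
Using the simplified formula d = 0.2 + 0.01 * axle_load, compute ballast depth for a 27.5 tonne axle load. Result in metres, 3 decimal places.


d = 0.2 + 0.01 * 27.5
d = 0.2 + 0.275
d = 0.475 m

0.475


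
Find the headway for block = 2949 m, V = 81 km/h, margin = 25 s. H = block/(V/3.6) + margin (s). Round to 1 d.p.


V = 81 / 3.6 = 22.5 m/s
Block traversal time = 2949 / 22.5 = 131.0667 s
Headway = 131.0667 + 25
Headway = 156.1 s

156.1


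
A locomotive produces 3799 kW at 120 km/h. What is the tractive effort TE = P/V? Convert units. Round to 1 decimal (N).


Convert: P = 3799 kW = 3799000 W
V = 120 / 3.6 = 33.3333 m/s
TE = 3799000 / 33.3333
TE = 113970.0 N

113970.0


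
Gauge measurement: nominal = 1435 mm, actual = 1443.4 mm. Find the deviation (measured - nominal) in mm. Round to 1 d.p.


Deviation = measured - nominal
Deviation = 1443.4 - 1435
Deviation = 8.4 mm

8.4


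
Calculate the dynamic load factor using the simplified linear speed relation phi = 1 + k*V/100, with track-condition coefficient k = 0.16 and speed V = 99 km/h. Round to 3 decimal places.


phi = 1 + k * V / 100
phi = 1 + 0.16 * 99 / 100
phi = 1 + 0.1584
phi = 1.158

1.158


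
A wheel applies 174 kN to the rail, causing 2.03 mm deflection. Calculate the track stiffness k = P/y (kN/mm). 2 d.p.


Track stiffness k = P / y
k = 174 / 2.03
k = 85.71 kN/mm

85.71


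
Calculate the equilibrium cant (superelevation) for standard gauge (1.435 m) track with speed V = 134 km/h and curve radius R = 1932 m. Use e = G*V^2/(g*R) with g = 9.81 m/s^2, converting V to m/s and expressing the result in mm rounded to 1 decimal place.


Convert speed: V = 134 / 3.6 = 37.2222 m/s
Apply formula: e = 1.435 * 37.2222^2 / (9.81 * 1932)
e = 1.435 * 1385.4938 / 18952.92
e = 0.104901 m = 104.9 mm

104.9


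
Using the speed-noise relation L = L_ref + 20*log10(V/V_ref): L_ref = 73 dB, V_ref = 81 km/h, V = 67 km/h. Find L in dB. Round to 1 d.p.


V/V_ref = 67 / 81 = 0.82716
log10(0.82716) = -0.08241
20 * -0.08241 = -1.6482
L = 73 + -1.6482 = 71.4 dB

71.4


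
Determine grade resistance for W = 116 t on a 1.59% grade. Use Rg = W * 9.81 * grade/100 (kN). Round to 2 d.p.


Rg = W * 9.81 * grade / 100
Rg = 116 * 9.81 * 1.59 / 100
Rg = 1137.96 * 0.0159
Rg = 18.09 kN

18.09


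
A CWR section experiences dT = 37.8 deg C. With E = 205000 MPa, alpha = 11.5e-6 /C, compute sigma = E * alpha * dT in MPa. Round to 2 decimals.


sigma = E * alpha * dT
sigma = 205000 * 11.5e-6 * 37.8
sigma = 2.3575 * 37.8
sigma = 89.11 MPa

89.11


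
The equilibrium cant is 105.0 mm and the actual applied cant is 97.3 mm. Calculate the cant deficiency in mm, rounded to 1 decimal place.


Cant deficiency = equilibrium cant - actual cant
CD = 105.0 - 97.3
CD = 7.7 mm

7.7


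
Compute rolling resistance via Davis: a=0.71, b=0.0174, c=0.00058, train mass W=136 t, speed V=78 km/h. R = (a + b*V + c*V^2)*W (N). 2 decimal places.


b*V = 0.0174 * 78 = 1.3572
c*V^2 = 0.00058 * 6084 = 3.52872
R_per_t = 0.71 + 1.3572 + 3.52872 = 5.59592 N/t
R_total = 5.59592 * 136 = 761.05 N

761.05


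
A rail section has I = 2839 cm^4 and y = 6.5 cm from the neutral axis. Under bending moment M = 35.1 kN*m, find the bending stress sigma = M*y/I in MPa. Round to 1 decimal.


Convert units:
M = 35.1 kN*m = 35100000 N*mm
y = 6.5 cm = 65 mm
I = 2839 cm^4 = 28390000 mm^4
sigma = 35100000 * 65 / 28390000
sigma = 80.4 MPa

80.4


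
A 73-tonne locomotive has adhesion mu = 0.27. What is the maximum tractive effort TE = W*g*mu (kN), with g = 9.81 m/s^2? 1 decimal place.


TE_max = W * g * mu
TE_max = 73 * 9.81 * 0.27
TE_max = 716.13 * 0.27
TE_max = 193.4 kN

193.4


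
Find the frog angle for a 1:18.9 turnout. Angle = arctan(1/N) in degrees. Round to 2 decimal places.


1/N = 1/18.9 = 0.05291
angle = arctan(0.05291) = 0.052861 rad
angle = 0.052861 * 180/pi = 3.03 degrees

3.03


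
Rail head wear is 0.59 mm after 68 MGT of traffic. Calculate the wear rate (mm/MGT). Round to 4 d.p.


Wear rate = total wear / cumulative tonnage
Rate = 0.59 / 68
Rate = 0.0087 mm/MGT

0.0087


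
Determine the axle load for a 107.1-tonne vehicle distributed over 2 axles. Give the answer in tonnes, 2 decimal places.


Load per axle = total weight / number of axles
Load = 107.1 / 2
Load = 53.55 tonnes

53.55


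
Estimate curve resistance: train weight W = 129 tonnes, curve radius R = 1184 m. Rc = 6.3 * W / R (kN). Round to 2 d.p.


Rc = 6.3 * W / R
Rc = 6.3 * 129 / 1184
Rc = 812.7 / 1184
Rc = 0.69 kN

0.69


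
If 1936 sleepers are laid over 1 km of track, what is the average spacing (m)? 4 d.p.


Spacing = 1000 m / number of sleepers
Spacing = 1000 / 1936
Spacing = 0.5165 m

0.5165


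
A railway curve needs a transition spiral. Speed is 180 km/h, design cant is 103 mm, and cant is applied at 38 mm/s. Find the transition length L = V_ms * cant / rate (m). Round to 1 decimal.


Convert speed: V = 180 / 3.6 = 50.0 m/s
L = 50.0 * 103 / 38
L = 5150.0 / 38
L = 135.5 m

135.5


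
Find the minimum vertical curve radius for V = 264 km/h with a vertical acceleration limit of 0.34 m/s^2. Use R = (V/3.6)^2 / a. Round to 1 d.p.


Convert speed: V = 264 / 3.6 = 73.3333 m/s
V^2 = 5377.7778 m^2/s^2
R_v = 5377.7778 / 0.34
R_v = 15817.0 m

15817.0


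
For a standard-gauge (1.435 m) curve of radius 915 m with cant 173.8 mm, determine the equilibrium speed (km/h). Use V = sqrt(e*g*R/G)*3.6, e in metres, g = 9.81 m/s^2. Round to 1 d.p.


Convert cant: e = 173.8 mm = 0.1738 m
V_ms = sqrt(0.1738 * 9.81 * 915 / 1.435)
V_ms = sqrt(1087.146251) = 32.9719 m/s
V = 32.9719 * 3.6 = 118.7 km/h

118.7


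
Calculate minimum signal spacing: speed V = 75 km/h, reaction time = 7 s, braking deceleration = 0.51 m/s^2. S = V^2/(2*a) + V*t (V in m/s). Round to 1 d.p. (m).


V = 75 / 3.6 = 20.8333 m/s
Braking distance = 20.8333^2 / (2*0.51) = 425.5174 m
Sighting distance = 20.8333 * 7 = 145.8333 m
S = 425.5174 + 145.8333 = 571.4 m

571.4


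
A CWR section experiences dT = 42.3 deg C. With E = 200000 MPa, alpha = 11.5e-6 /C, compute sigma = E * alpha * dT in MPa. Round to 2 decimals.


sigma = E * alpha * dT
sigma = 200000 * 11.5e-6 * 42.3
sigma = 2.3 * 42.3
sigma = 97.29 MPa

97.29


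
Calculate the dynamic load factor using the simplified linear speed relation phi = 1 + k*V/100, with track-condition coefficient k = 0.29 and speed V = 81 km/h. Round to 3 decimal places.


phi = 1 + k * V / 100
phi = 1 + 0.29 * 81 / 100
phi = 1 + 0.2349
phi = 1.235

1.235


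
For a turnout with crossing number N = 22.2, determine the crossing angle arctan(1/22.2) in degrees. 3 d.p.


1/N = 1/22.2 = 0.045045
angle = arctan(0.045045) = 0.045015 rad
angle = 0.045015 * 180/pi = 2.579 degrees

2.579


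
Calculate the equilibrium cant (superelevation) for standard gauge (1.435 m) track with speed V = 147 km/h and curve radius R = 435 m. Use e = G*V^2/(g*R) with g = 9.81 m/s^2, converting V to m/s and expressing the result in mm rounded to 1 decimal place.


Convert speed: V = 147 / 3.6 = 40.8333 m/s
Apply formula: e = 1.435 * 40.8333^2 / (9.81 * 435)
e = 1.435 * 1667.3611 / 4267.35
e = 0.560691 m = 560.7 mm

560.7


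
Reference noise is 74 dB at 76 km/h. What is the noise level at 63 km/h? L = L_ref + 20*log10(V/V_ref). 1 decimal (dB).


V/V_ref = 63 / 76 = 0.828947
log10(0.828947) = -0.081473
20 * -0.081473 = -1.6295
L = 74 + -1.6295 = 72.4 dB

72.4


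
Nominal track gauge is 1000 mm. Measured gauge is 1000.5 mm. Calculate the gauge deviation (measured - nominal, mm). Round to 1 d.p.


Deviation = measured - nominal
Deviation = 1000.5 - 1000
Deviation = 0.5 mm

0.5


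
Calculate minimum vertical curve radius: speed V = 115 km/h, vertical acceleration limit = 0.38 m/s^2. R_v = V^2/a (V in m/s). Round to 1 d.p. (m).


Convert speed: V = 115 / 3.6 = 31.9444 m/s
V^2 = 1020.4475 m^2/s^2
R_v = 1020.4475 / 0.38
R_v = 2685.4 m

2685.4


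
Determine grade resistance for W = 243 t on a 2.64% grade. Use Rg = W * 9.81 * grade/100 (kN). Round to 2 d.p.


Rg = W * 9.81 * grade / 100
Rg = 243 * 9.81 * 2.64 / 100
Rg = 2383.83 * 0.0264
Rg = 62.93 kN

62.93


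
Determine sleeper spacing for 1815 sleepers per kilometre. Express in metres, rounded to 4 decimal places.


Spacing = 1000 m / number of sleepers
Spacing = 1000 / 1815
Spacing = 0.5510 m

0.5510


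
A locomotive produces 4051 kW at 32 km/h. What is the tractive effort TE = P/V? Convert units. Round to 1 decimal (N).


Convert: P = 4051 kW = 4051000 W
V = 32 / 3.6 = 8.8889 m/s
TE = 4051000 / 8.8889
TE = 455737.5 N

455737.5


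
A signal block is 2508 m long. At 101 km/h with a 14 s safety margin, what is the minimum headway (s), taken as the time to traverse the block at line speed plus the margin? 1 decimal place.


V = 101 / 3.6 = 28.0556 m/s
Block traversal time = 2508 / 28.0556 = 89.3941 s
Headway = 89.3941 + 14
Headway = 103.4 s

103.4


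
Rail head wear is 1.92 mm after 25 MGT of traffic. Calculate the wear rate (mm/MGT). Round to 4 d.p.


Wear rate = total wear / cumulative tonnage
Rate = 1.92 / 25
Rate = 0.0768 mm/MGT

0.0768


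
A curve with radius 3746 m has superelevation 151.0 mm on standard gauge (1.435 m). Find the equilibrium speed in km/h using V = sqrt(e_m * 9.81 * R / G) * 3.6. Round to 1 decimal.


Convert cant: e = 151.0 mm = 0.1510 m
V_ms = sqrt(0.1510 * 9.81 * 3746 / 1.435)
V_ms = sqrt(3866.890077) = 62.1843 m/s
V = 62.1843 * 3.6 = 223.9 km/h

223.9


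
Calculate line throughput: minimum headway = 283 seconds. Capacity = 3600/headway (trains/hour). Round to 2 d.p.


Capacity = 3600 / headway
Capacity = 3600 / 283
Capacity = 12.72 trains/hour

12.72


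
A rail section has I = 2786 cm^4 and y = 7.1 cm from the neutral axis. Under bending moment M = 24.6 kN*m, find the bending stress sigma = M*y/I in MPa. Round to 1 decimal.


Convert units:
M = 24.6 kN*m = 24600000 N*mm
y = 7.1 cm = 71 mm
I = 2786 cm^4 = 27860000 mm^4
sigma = 24600000 * 71 / 27860000
sigma = 62.7 MPa

62.7


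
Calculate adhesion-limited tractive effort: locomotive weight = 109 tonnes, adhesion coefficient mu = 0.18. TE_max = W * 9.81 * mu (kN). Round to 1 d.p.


TE_max = W * g * mu
TE_max = 109 * 9.81 * 0.18
TE_max = 1069.29 * 0.18
TE_max = 192.5 kN

192.5


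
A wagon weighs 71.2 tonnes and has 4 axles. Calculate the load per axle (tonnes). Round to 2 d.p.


Load per axle = total weight / number of axles
Load = 71.2 / 4
Load = 17.80 tonnes

17.80


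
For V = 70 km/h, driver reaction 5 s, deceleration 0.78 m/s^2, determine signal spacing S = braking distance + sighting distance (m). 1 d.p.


V = 70 / 3.6 = 19.4444 m/s
Braking distance = 19.4444^2 / (2*0.78) = 242.3631 m
Sighting distance = 19.4444 * 5 = 97.2222 m
S = 242.3631 + 97.2222 = 339.6 m

339.6


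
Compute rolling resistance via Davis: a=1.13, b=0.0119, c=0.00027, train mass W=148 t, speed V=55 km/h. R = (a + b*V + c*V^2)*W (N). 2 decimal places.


b*V = 0.0119 * 55 = 0.6545
c*V^2 = 0.00027 * 3025 = 0.81675
R_per_t = 1.13 + 0.6545 + 0.81675 = 2.60125 N/t
R_total = 2.60125 * 148 = 384.99 N

384.99


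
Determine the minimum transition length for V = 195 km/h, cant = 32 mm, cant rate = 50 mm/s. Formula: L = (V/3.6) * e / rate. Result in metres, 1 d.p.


Convert speed: V = 195 / 3.6 = 54.1667 m/s
L = 54.1667 * 32 / 50
L = 1733.3333 / 50
L = 34.7 m

34.7


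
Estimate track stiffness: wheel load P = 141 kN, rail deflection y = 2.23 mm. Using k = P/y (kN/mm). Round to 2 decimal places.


Track stiffness k = P / y
k = 141 / 2.23
k = 63.23 kN/mm

63.23


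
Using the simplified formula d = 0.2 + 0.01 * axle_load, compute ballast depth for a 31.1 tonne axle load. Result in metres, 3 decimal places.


d = 0.2 + 0.01 * 31.1
d = 0.2 + 0.311
d = 0.511 m

0.511


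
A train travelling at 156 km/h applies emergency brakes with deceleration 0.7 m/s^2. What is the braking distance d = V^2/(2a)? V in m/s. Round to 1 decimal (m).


Convert speed: V = 156 / 3.6 = 43.3333 m/s
V^2 = 1877.7778
d = 1877.7778 / (2 * 0.7)
d = 1877.7778 / 1.4
d = 1341.3 m

1341.3
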